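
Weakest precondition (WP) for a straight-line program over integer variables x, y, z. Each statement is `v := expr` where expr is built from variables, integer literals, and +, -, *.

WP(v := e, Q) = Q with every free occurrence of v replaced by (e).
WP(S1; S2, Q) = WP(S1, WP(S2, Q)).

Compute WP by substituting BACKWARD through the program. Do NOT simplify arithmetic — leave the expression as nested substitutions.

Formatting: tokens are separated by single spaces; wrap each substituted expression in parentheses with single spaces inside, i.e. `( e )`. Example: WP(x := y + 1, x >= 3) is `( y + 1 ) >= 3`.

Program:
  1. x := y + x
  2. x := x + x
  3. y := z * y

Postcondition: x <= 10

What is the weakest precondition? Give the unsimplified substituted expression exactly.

post: x <= 10
stmt 3: y := z * y  -- replace 0 occurrence(s) of y with (z * y)
  => x <= 10
stmt 2: x := x + x  -- replace 1 occurrence(s) of x with (x + x)
  => ( x + x ) <= 10
stmt 1: x := y + x  -- replace 2 occurrence(s) of x with (y + x)
  => ( ( y + x ) + ( y + x ) ) <= 10

Answer: ( ( y + x ) + ( y + x ) ) <= 10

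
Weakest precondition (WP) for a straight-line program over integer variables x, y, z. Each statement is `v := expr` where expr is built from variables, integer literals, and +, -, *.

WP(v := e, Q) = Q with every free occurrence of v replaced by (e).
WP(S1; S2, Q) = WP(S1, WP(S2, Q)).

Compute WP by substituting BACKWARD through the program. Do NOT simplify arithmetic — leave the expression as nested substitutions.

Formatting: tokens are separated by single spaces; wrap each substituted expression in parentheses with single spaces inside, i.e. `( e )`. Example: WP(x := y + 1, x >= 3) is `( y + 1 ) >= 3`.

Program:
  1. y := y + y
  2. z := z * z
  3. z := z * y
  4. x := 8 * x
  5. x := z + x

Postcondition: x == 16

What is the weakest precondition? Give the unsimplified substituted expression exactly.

Answer: ( ( ( z * z ) * ( y + y ) ) + ( 8 * x ) ) == 16

Derivation:
post: x == 16
stmt 5: x := z + x  -- replace 1 occurrence(s) of x with (z + x)
  => ( z + x ) == 16
stmt 4: x := 8 * x  -- replace 1 occurrence(s) of x with (8 * x)
  => ( z + ( 8 * x ) ) == 16
stmt 3: z := z * y  -- replace 1 occurrence(s) of z with (z * y)
  => ( ( z * y ) + ( 8 * x ) ) == 16
stmt 2: z := z * z  -- replace 1 occurrence(s) of z with (z * z)
  => ( ( ( z * z ) * y ) + ( 8 * x ) ) == 16
stmt 1: y := y + y  -- replace 1 occurrence(s) of y with (y + y)
  => ( ( ( z * z ) * ( y + y ) ) + ( 8 * x ) ) == 16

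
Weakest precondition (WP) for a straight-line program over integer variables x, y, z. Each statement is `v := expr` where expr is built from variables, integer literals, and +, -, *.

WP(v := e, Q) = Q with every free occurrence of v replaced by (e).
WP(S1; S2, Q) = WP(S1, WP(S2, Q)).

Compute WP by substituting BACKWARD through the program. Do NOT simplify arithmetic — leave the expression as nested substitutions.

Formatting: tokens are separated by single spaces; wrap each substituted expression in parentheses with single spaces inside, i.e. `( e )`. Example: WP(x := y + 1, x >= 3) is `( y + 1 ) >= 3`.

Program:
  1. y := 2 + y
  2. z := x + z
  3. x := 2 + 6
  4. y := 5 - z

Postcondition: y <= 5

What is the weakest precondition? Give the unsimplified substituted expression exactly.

post: y <= 5
stmt 4: y := 5 - z  -- replace 1 occurrence(s) of y with (5 - z)
  => ( 5 - z ) <= 5
stmt 3: x := 2 + 6  -- replace 0 occurrence(s) of x with (2 + 6)
  => ( 5 - z ) <= 5
stmt 2: z := x + z  -- replace 1 occurrence(s) of z with (x + z)
  => ( 5 - ( x + z ) ) <= 5
stmt 1: y := 2 + y  -- replace 0 occurrence(s) of y with (2 + y)
  => ( 5 - ( x + z ) ) <= 5

Answer: ( 5 - ( x + z ) ) <= 5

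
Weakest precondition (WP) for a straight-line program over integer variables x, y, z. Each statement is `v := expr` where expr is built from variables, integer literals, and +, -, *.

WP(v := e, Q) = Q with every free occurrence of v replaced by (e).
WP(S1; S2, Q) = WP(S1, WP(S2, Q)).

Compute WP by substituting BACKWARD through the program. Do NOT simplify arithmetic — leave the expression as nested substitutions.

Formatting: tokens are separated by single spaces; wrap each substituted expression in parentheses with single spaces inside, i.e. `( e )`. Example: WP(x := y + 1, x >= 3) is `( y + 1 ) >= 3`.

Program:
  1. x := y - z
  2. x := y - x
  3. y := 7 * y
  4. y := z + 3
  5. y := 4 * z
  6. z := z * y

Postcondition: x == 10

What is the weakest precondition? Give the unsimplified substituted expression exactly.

post: x == 10
stmt 6: z := z * y  -- replace 0 occurrence(s) of z with (z * y)
  => x == 10
stmt 5: y := 4 * z  -- replace 0 occurrence(s) of y with (4 * z)
  => x == 10
stmt 4: y := z + 3  -- replace 0 occurrence(s) of y with (z + 3)
  => x == 10
stmt 3: y := 7 * y  -- replace 0 occurrence(s) of y with (7 * y)
  => x == 10
stmt 2: x := y - x  -- replace 1 occurrence(s) of x with (y - x)
  => ( y - x ) == 10
stmt 1: x := y - z  -- replace 1 occurrence(s) of x with (y - z)
  => ( y - ( y - z ) ) == 10

Answer: ( y - ( y - z ) ) == 10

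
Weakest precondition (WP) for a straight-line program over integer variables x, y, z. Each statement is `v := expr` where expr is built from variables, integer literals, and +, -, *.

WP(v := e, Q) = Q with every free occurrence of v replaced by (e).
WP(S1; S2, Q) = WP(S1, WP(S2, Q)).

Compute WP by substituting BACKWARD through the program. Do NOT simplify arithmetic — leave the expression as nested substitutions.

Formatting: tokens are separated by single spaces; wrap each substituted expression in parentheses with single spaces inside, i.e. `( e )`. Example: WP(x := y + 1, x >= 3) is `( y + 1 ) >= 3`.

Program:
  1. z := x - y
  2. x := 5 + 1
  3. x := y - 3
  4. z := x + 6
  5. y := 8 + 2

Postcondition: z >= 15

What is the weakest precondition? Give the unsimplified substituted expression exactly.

post: z >= 15
stmt 5: y := 8 + 2  -- replace 0 occurrence(s) of y with (8 + 2)
  => z >= 15
stmt 4: z := x + 6  -- replace 1 occurrence(s) of z with (x + 6)
  => ( x + 6 ) >= 15
stmt 3: x := y - 3  -- replace 1 occurrence(s) of x with (y - 3)
  => ( ( y - 3 ) + 6 ) >= 15
stmt 2: x := 5 + 1  -- replace 0 occurrence(s) of x with (5 + 1)
  => ( ( y - 3 ) + 6 ) >= 15
stmt 1: z := x - y  -- replace 0 occurrence(s) of z with (x - y)
  => ( ( y - 3 ) + 6 ) >= 15

Answer: ( ( y - 3 ) + 6 ) >= 15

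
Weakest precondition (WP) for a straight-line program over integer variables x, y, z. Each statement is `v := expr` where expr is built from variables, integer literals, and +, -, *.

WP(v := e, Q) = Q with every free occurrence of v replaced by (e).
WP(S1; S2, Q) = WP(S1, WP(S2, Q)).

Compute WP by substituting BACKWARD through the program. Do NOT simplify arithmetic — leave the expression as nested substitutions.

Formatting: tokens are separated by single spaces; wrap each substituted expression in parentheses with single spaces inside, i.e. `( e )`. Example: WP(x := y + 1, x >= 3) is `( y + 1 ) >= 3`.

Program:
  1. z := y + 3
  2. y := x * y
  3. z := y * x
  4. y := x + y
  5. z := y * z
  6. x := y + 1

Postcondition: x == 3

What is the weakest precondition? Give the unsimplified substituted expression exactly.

post: x == 3
stmt 6: x := y + 1  -- replace 1 occurrence(s) of x with (y + 1)
  => ( y + 1 ) == 3
stmt 5: z := y * z  -- replace 0 occurrence(s) of z with (y * z)
  => ( y + 1 ) == 3
stmt 4: y := x + y  -- replace 1 occurrence(s) of y with (x + y)
  => ( ( x + y ) + 1 ) == 3
stmt 3: z := y * x  -- replace 0 occurrence(s) of z with (y * x)
  => ( ( x + y ) + 1 ) == 3
stmt 2: y := x * y  -- replace 1 occurrence(s) of y with (x * y)
  => ( ( x + ( x * y ) ) + 1 ) == 3
stmt 1: z := y + 3  -- replace 0 occurrence(s) of z with (y + 3)
  => ( ( x + ( x * y ) ) + 1 ) == 3

Answer: ( ( x + ( x * y ) ) + 1 ) == 3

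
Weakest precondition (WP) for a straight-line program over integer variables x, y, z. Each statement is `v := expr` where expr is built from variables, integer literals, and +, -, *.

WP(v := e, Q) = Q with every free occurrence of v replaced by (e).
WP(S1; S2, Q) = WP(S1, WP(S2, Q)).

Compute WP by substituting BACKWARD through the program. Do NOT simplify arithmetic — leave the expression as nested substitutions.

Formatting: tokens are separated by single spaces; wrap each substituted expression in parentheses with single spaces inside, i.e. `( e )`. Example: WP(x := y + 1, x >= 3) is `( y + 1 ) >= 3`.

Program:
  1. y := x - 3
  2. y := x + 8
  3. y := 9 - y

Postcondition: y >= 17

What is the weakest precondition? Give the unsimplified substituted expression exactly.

post: y >= 17
stmt 3: y := 9 - y  -- replace 1 occurrence(s) of y with (9 - y)
  => ( 9 - y ) >= 17
stmt 2: y := x + 8  -- replace 1 occurrence(s) of y with (x + 8)
  => ( 9 - ( x + 8 ) ) >= 17
stmt 1: y := x - 3  -- replace 0 occurrence(s) of y with (x - 3)
  => ( 9 - ( x + 8 ) ) >= 17

Answer: ( 9 - ( x + 8 ) ) >= 17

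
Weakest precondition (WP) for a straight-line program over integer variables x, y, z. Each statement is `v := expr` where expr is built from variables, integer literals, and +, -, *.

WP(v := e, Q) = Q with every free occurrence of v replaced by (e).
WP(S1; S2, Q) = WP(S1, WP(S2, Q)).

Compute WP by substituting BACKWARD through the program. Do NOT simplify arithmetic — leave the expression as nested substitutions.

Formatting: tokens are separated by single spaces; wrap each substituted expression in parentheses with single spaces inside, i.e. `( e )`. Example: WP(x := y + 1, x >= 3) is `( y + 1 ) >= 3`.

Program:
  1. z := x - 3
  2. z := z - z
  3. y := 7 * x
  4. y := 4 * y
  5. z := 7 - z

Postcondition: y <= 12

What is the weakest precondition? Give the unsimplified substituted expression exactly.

post: y <= 12
stmt 5: z := 7 - z  -- replace 0 occurrence(s) of z with (7 - z)
  => y <= 12
stmt 4: y := 4 * y  -- replace 1 occurrence(s) of y with (4 * y)
  => ( 4 * y ) <= 12
stmt 3: y := 7 * x  -- replace 1 occurrence(s) of y with (7 * x)
  => ( 4 * ( 7 * x ) ) <= 12
stmt 2: z := z - z  -- replace 0 occurrence(s) of z with (z - z)
  => ( 4 * ( 7 * x ) ) <= 12
stmt 1: z := x - 3  -- replace 0 occurrence(s) of z with (x - 3)
  => ( 4 * ( 7 * x ) ) <= 12

Answer: ( 4 * ( 7 * x ) ) <= 12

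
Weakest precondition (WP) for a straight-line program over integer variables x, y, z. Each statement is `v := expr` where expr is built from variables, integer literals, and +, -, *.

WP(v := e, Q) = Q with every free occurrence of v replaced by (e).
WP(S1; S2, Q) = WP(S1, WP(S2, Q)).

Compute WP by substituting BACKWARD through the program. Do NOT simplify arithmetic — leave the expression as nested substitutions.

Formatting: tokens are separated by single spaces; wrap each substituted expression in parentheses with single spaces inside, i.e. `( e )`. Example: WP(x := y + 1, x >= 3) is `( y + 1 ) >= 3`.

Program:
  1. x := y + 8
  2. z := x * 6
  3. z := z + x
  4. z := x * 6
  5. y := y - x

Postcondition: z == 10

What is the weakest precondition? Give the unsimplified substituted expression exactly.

Answer: ( ( y + 8 ) * 6 ) == 10

Derivation:
post: z == 10
stmt 5: y := y - x  -- replace 0 occurrence(s) of y with (y - x)
  => z == 10
stmt 4: z := x * 6  -- replace 1 occurrence(s) of z with (x * 6)
  => ( x * 6 ) == 10
stmt 3: z := z + x  -- replace 0 occurrence(s) of z with (z + x)
  => ( x * 6 ) == 10
stmt 2: z := x * 6  -- replace 0 occurrence(s) of z with (x * 6)
  => ( x * 6 ) == 10
stmt 1: x := y + 8  -- replace 1 occurrence(s) of x with (y + 8)
  => ( ( y + 8 ) * 6 ) == 10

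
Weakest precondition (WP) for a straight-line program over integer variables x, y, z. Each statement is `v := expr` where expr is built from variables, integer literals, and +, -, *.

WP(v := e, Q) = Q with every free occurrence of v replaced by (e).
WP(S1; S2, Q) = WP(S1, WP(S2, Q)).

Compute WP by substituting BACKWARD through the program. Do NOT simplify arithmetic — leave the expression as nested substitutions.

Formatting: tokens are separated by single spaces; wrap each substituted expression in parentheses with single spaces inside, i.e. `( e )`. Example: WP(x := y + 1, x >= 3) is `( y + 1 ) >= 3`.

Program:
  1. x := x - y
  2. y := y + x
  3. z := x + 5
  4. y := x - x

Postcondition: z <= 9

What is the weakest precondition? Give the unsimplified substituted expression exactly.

Answer: ( ( x - y ) + 5 ) <= 9

Derivation:
post: z <= 9
stmt 4: y := x - x  -- replace 0 occurrence(s) of y with (x - x)
  => z <= 9
stmt 3: z := x + 5  -- replace 1 occurrence(s) of z with (x + 5)
  => ( x + 5 ) <= 9
stmt 2: y := y + x  -- replace 0 occurrence(s) of y with (y + x)
  => ( x + 5 ) <= 9
stmt 1: x := x - y  -- replace 1 occurrence(s) of x with (x - y)
  => ( ( x - y ) + 5 ) <= 9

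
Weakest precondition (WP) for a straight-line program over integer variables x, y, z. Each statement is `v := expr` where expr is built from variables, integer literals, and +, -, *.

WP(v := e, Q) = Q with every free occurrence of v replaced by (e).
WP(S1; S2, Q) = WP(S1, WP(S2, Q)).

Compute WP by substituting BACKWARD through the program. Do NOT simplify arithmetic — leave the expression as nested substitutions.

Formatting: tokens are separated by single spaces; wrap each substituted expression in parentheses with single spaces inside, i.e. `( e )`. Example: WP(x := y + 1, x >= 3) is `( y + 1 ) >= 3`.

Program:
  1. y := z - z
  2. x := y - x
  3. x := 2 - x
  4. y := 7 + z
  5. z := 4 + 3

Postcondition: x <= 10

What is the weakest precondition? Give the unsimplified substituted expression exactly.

post: x <= 10
stmt 5: z := 4 + 3  -- replace 0 occurrence(s) of z with (4 + 3)
  => x <= 10
stmt 4: y := 7 + z  -- replace 0 occurrence(s) of y with (7 + z)
  => x <= 10
stmt 3: x := 2 - x  -- replace 1 occurrence(s) of x with (2 - x)
  => ( 2 - x ) <= 10
stmt 2: x := y - x  -- replace 1 occurrence(s) of x with (y - x)
  => ( 2 - ( y - x ) ) <= 10
stmt 1: y := z - z  -- replace 1 occurrence(s) of y with (z - z)
  => ( 2 - ( ( z - z ) - x ) ) <= 10

Answer: ( 2 - ( ( z - z ) - x ) ) <= 10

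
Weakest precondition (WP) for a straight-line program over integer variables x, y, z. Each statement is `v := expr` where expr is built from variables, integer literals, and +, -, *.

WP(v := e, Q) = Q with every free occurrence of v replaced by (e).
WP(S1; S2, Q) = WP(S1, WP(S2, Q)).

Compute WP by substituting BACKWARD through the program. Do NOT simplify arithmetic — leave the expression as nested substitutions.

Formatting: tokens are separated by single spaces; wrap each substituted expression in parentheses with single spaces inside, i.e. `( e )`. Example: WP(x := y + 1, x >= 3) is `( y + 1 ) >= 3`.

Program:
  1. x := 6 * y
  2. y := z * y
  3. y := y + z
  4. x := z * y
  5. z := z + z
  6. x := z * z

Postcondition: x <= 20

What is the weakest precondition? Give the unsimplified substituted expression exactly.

post: x <= 20
stmt 6: x := z * z  -- replace 1 occurrence(s) of x with (z * z)
  => ( z * z ) <= 20
stmt 5: z := z + z  -- replace 2 occurrence(s) of z with (z + z)
  => ( ( z + z ) * ( z + z ) ) <= 20
stmt 4: x := z * y  -- replace 0 occurrence(s) of x with (z * y)
  => ( ( z + z ) * ( z + z ) ) <= 20
stmt 3: y := y + z  -- replace 0 occurrence(s) of y with (y + z)
  => ( ( z + z ) * ( z + z ) ) <= 20
stmt 2: y := z * y  -- replace 0 occurrence(s) of y with (z * y)
  => ( ( z + z ) * ( z + z ) ) <= 20
stmt 1: x := 6 * y  -- replace 0 occurrence(s) of x with (6 * y)
  => ( ( z + z ) * ( z + z ) ) <= 20

Answer: ( ( z + z ) * ( z + z ) ) <= 20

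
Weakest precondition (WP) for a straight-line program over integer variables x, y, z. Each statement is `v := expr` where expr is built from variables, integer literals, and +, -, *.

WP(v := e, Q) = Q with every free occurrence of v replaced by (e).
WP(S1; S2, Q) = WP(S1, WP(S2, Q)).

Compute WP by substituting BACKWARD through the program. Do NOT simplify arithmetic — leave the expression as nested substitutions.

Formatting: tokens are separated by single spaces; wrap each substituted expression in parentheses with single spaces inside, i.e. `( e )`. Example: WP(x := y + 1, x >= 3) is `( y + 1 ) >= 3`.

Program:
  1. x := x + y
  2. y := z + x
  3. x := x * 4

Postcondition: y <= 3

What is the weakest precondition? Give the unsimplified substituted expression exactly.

Answer: ( z + ( x + y ) ) <= 3

Derivation:
post: y <= 3
stmt 3: x := x * 4  -- replace 0 occurrence(s) of x with (x * 4)
  => y <= 3
stmt 2: y := z + x  -- replace 1 occurrence(s) of y with (z + x)
  => ( z + x ) <= 3
stmt 1: x := x + y  -- replace 1 occurrence(s) of x with (x + y)
  => ( z + ( x + y ) ) <= 3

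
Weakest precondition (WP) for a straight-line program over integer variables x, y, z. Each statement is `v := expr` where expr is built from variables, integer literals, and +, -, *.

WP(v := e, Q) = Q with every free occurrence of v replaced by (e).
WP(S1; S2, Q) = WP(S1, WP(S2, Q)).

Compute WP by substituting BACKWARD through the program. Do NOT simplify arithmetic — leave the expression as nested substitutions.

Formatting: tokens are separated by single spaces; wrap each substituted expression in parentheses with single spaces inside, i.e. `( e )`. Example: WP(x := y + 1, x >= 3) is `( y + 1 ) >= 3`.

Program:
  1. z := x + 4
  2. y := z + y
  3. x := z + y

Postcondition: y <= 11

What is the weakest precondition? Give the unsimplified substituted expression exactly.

Answer: ( ( x + 4 ) + y ) <= 11

Derivation:
post: y <= 11
stmt 3: x := z + y  -- replace 0 occurrence(s) of x with (z + y)
  => y <= 11
stmt 2: y := z + y  -- replace 1 occurrence(s) of y with (z + y)
  => ( z + y ) <= 11
stmt 1: z := x + 4  -- replace 1 occurrence(s) of z with (x + 4)
  => ( ( x + 4 ) + y ) <= 11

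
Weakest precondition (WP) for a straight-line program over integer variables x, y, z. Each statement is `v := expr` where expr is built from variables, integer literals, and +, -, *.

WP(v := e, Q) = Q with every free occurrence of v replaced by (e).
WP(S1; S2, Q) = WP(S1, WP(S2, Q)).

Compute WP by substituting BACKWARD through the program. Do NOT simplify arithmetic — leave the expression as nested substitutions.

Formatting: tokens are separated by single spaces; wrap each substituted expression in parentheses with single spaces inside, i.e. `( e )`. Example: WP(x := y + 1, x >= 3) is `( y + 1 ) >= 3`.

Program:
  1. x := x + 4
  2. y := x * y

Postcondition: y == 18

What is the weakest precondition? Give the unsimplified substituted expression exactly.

Answer: ( ( x + 4 ) * y ) == 18

Derivation:
post: y == 18
stmt 2: y := x * y  -- replace 1 occurrence(s) of y with (x * y)
  => ( x * y ) == 18
stmt 1: x := x + 4  -- replace 1 occurrence(s) of x with (x + 4)
  => ( ( x + 4 ) * y ) == 18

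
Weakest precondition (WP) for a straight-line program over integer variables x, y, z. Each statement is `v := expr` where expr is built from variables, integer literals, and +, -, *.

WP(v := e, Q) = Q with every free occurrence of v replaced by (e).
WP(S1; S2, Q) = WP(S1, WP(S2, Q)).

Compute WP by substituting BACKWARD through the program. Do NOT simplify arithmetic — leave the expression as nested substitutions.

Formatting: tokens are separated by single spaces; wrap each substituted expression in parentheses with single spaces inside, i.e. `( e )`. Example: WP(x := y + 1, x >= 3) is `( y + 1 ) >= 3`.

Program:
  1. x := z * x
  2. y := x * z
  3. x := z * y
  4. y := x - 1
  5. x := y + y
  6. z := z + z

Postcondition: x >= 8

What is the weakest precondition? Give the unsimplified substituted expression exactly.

post: x >= 8
stmt 6: z := z + z  -- replace 0 occurrence(s) of z with (z + z)
  => x >= 8
stmt 5: x := y + y  -- replace 1 occurrence(s) of x with (y + y)
  => ( y + y ) >= 8
stmt 4: y := x - 1  -- replace 2 occurrence(s) of y with (x - 1)
  => ( ( x - 1 ) + ( x - 1 ) ) >= 8
stmt 3: x := z * y  -- replace 2 occurrence(s) of x with (z * y)
  => ( ( ( z * y ) - 1 ) + ( ( z * y ) - 1 ) ) >= 8
stmt 2: y := x * z  -- replace 2 occurrence(s) of y with (x * z)
  => ( ( ( z * ( x * z ) ) - 1 ) + ( ( z * ( x * z ) ) - 1 ) ) >= 8
stmt 1: x := z * x  -- replace 2 occurrence(s) of x with (z * x)
  => ( ( ( z * ( ( z * x ) * z ) ) - 1 ) + ( ( z * ( ( z * x ) * z ) ) - 1 ) ) >= 8

Answer: ( ( ( z * ( ( z * x ) * z ) ) - 1 ) + ( ( z * ( ( z * x ) * z ) ) - 1 ) ) >= 8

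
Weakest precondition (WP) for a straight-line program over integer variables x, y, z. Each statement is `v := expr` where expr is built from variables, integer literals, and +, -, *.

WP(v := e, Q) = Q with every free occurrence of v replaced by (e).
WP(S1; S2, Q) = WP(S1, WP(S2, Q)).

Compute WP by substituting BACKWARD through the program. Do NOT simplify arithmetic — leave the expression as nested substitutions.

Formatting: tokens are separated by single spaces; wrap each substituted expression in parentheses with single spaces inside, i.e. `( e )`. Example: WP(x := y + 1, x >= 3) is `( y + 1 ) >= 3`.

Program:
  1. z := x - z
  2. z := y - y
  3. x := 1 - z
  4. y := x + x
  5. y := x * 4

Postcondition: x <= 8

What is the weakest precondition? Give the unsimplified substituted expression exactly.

Answer: ( 1 - ( y - y ) ) <= 8

Derivation:
post: x <= 8
stmt 5: y := x * 4  -- replace 0 occurrence(s) of y with (x * 4)
  => x <= 8
stmt 4: y := x + x  -- replace 0 occurrence(s) of y with (x + x)
  => x <= 8
stmt 3: x := 1 - z  -- replace 1 occurrence(s) of x with (1 - z)
  => ( 1 - z ) <= 8
stmt 2: z := y - y  -- replace 1 occurrence(s) of z with (y - y)
  => ( 1 - ( y - y ) ) <= 8
stmt 1: z := x - z  -- replace 0 occurrence(s) of z with (x - z)
  => ( 1 - ( y - y ) ) <= 8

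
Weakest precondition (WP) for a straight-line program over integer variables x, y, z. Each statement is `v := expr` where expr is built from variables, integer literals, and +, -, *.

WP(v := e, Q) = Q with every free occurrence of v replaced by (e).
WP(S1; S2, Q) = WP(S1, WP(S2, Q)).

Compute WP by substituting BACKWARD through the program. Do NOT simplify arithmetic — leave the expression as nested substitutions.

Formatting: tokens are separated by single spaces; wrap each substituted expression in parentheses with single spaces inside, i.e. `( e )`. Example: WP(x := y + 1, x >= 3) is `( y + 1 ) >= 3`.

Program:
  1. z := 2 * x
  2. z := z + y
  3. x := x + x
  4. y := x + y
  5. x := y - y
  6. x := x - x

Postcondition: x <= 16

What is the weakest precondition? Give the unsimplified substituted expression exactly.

Answer: ( ( ( ( x + x ) + y ) - ( ( x + x ) + y ) ) - ( ( ( x + x ) + y ) - ( ( x + x ) + y ) ) ) <= 16

Derivation:
post: x <= 16
stmt 6: x := x - x  -- replace 1 occurrence(s) of x with (x - x)
  => ( x - x ) <= 16
stmt 5: x := y - y  -- replace 2 occurrence(s) of x with (y - y)
  => ( ( y - y ) - ( y - y ) ) <= 16
stmt 4: y := x + y  -- replace 4 occurrence(s) of y with (x + y)
  => ( ( ( x + y ) - ( x + y ) ) - ( ( x + y ) - ( x + y ) ) ) <= 16
stmt 3: x := x + x  -- replace 4 occurrence(s) of x with (x + x)
  => ( ( ( ( x + x ) + y ) - ( ( x + x ) + y ) ) - ( ( ( x + x ) + y ) - ( ( x + x ) + y ) ) ) <= 16
stmt 2: z := z + y  -- replace 0 occurrence(s) of z with (z + y)
  => ( ( ( ( x + x ) + y ) - ( ( x + x ) + y ) ) - ( ( ( x + x ) + y ) - ( ( x + x ) + y ) ) ) <= 16
stmt 1: z := 2 * x  -- replace 0 occurrence(s) of z with (2 * x)
  => ( ( ( ( x + x ) + y ) - ( ( x + x ) + y ) ) - ( ( ( x + x ) + y ) - ( ( x + x ) + y ) ) ) <= 16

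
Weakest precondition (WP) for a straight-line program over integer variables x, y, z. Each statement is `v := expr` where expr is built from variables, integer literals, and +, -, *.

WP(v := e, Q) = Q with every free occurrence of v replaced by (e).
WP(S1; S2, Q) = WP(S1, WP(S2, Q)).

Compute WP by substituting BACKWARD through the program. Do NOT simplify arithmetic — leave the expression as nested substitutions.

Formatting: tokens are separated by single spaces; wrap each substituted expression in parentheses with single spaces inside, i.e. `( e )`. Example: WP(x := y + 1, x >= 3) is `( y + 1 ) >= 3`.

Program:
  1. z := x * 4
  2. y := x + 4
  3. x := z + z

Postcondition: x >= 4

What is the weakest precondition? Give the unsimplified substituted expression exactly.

Answer: ( ( x * 4 ) + ( x * 4 ) ) >= 4

Derivation:
post: x >= 4
stmt 3: x := z + z  -- replace 1 occurrence(s) of x with (z + z)
  => ( z + z ) >= 4
stmt 2: y := x + 4  -- replace 0 occurrence(s) of y with (x + 4)
  => ( z + z ) >= 4
stmt 1: z := x * 4  -- replace 2 occurrence(s) of z with (x * 4)
  => ( ( x * 4 ) + ( x * 4 ) ) >= 4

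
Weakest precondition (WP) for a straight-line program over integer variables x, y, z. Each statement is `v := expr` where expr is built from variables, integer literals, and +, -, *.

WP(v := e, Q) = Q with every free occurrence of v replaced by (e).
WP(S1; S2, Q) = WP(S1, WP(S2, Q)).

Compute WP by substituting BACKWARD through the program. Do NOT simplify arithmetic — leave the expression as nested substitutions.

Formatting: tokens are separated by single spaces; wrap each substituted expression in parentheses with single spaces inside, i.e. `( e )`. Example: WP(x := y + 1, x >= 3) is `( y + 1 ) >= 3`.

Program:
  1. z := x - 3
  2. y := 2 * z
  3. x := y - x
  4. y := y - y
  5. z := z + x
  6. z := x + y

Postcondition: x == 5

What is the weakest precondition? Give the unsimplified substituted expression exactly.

post: x == 5
stmt 6: z := x + y  -- replace 0 occurrence(s) of z with (x + y)
  => x == 5
stmt 5: z := z + x  -- replace 0 occurrence(s) of z with (z + x)
  => x == 5
stmt 4: y := y - y  -- replace 0 occurrence(s) of y with (y - y)
  => x == 5
stmt 3: x := y - x  -- replace 1 occurrence(s) of x with (y - x)
  => ( y - x ) == 5
stmt 2: y := 2 * z  -- replace 1 occurrence(s) of y with (2 * z)
  => ( ( 2 * z ) - x ) == 5
stmt 1: z := x - 3  -- replace 1 occurrence(s) of z with (x - 3)
  => ( ( 2 * ( x - 3 ) ) - x ) == 5

Answer: ( ( 2 * ( x - 3 ) ) - x ) == 5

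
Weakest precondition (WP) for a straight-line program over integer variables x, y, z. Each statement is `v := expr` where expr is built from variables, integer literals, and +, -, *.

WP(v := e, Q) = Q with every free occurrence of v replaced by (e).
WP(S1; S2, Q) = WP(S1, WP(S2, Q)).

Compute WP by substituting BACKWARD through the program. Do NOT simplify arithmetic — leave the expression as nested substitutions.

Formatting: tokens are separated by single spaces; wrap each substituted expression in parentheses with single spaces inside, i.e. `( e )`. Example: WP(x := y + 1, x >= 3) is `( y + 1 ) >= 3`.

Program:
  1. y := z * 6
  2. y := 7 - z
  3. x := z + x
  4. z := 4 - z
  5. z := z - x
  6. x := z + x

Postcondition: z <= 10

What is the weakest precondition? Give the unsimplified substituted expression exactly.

Answer: ( ( 4 - z ) - ( z + x ) ) <= 10

Derivation:
post: z <= 10
stmt 6: x := z + x  -- replace 0 occurrence(s) of x with (z + x)
  => z <= 10
stmt 5: z := z - x  -- replace 1 occurrence(s) of z with (z - x)
  => ( z - x ) <= 10
stmt 4: z := 4 - z  -- replace 1 occurrence(s) of z with (4 - z)
  => ( ( 4 - z ) - x ) <= 10
stmt 3: x := z + x  -- replace 1 occurrence(s) of x with (z + x)
  => ( ( 4 - z ) - ( z + x ) ) <= 10
stmt 2: y := 7 - z  -- replace 0 occurrence(s) of y with (7 - z)
  => ( ( 4 - z ) - ( z + x ) ) <= 10
stmt 1: y := z * 6  -- replace 0 occurrence(s) of y with (z * 6)
  => ( ( 4 - z ) - ( z + x ) ) <= 10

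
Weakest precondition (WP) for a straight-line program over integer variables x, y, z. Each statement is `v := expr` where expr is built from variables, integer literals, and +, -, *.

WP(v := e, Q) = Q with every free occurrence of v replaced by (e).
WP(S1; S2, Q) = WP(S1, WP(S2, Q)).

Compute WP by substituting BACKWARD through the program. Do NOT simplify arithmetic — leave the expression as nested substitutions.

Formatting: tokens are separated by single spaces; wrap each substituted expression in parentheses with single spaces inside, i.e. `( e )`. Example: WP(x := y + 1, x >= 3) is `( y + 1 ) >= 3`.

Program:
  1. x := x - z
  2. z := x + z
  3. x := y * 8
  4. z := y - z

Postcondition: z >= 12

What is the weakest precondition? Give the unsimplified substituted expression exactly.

post: z >= 12
stmt 4: z := y - z  -- replace 1 occurrence(s) of z with (y - z)
  => ( y - z ) >= 12
stmt 3: x := y * 8  -- replace 0 occurrence(s) of x with (y * 8)
  => ( y - z ) >= 12
stmt 2: z := x + z  -- replace 1 occurrence(s) of z with (x + z)
  => ( y - ( x + z ) ) >= 12
stmt 1: x := x - z  -- replace 1 occurrence(s) of x with (x - z)
  => ( y - ( ( x - z ) + z ) ) >= 12

Answer: ( y - ( ( x - z ) + z ) ) >= 12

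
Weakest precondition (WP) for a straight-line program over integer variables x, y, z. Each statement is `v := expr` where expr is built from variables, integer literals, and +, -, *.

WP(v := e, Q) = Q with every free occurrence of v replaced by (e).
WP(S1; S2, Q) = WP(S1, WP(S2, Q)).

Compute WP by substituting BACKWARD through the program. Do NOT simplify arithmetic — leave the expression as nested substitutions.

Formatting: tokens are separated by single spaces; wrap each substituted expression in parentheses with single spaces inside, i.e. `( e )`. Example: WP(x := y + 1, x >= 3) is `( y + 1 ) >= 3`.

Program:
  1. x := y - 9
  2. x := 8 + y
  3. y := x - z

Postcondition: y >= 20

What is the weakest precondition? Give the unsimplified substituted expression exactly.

post: y >= 20
stmt 3: y := x - z  -- replace 1 occurrence(s) of y with (x - z)
  => ( x - z ) >= 20
stmt 2: x := 8 + y  -- replace 1 occurrence(s) of x with (8 + y)
  => ( ( 8 + y ) - z ) >= 20
stmt 1: x := y - 9  -- replace 0 occurrence(s) of x with (y - 9)
  => ( ( 8 + y ) - z ) >= 20

Answer: ( ( 8 + y ) - z ) >= 20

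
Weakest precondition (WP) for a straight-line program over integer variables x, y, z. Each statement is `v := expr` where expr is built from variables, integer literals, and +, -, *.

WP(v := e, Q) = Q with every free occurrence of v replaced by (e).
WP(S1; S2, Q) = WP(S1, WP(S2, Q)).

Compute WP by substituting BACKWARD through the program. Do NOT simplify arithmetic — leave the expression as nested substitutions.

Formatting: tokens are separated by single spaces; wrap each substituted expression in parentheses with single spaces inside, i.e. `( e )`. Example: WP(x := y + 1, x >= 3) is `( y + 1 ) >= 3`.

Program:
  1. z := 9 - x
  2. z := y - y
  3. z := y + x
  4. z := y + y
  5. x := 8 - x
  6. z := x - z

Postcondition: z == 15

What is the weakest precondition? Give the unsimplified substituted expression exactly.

Answer: ( ( 8 - x ) - ( y + y ) ) == 15

Derivation:
post: z == 15
stmt 6: z := x - z  -- replace 1 occurrence(s) of z with (x - z)
  => ( x - z ) == 15
stmt 5: x := 8 - x  -- replace 1 occurrence(s) of x with (8 - x)
  => ( ( 8 - x ) - z ) == 15
stmt 4: z := y + y  -- replace 1 occurrence(s) of z with (y + y)
  => ( ( 8 - x ) - ( y + y ) ) == 15
stmt 3: z := y + x  -- replace 0 occurrence(s) of z with (y + x)
  => ( ( 8 - x ) - ( y + y ) ) == 15
stmt 2: z := y - y  -- replace 0 occurrence(s) of z with (y - y)
  => ( ( 8 - x ) - ( y + y ) ) == 15
stmt 1: z := 9 - x  -- replace 0 occurrence(s) of z with (9 - x)
  => ( ( 8 - x ) - ( y + y ) ) == 15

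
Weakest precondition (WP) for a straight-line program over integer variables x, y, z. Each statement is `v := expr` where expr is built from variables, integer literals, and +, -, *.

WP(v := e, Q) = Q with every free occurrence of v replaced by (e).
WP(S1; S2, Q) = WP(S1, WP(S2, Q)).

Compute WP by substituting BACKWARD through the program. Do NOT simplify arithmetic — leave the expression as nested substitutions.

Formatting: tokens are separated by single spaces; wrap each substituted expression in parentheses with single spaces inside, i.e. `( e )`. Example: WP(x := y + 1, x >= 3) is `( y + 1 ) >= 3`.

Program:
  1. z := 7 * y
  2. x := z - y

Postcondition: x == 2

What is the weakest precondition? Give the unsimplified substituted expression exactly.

post: x == 2
stmt 2: x := z - y  -- replace 1 occurrence(s) of x with (z - y)
  => ( z - y ) == 2
stmt 1: z := 7 * y  -- replace 1 occurrence(s) of z with (7 * y)
  => ( ( 7 * y ) - y ) == 2

Answer: ( ( 7 * y ) - y ) == 2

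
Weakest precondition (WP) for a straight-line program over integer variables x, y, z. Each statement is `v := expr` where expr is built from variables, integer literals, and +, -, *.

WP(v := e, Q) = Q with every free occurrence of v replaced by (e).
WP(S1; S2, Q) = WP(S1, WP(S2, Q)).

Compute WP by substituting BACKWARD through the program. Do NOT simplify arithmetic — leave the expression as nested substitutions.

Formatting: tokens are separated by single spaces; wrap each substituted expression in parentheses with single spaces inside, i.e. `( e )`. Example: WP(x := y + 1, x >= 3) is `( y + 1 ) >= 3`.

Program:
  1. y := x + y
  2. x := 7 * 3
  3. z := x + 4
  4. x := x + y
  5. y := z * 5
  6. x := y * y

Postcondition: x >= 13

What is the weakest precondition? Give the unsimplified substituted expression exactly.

Answer: ( ( ( ( 7 * 3 ) + 4 ) * 5 ) * ( ( ( 7 * 3 ) + 4 ) * 5 ) ) >= 13

Derivation:
post: x >= 13
stmt 6: x := y * y  -- replace 1 occurrence(s) of x with (y * y)
  => ( y * y ) >= 13
stmt 5: y := z * 5  -- replace 2 occurrence(s) of y with (z * 5)
  => ( ( z * 5 ) * ( z * 5 ) ) >= 13
stmt 4: x := x + y  -- replace 0 occurrence(s) of x with (x + y)
  => ( ( z * 5 ) * ( z * 5 ) ) >= 13
stmt 3: z := x + 4  -- replace 2 occurrence(s) of z with (x + 4)
  => ( ( ( x + 4 ) * 5 ) * ( ( x + 4 ) * 5 ) ) >= 13
stmt 2: x := 7 * 3  -- replace 2 occurrence(s) of x with (7 * 3)
  => ( ( ( ( 7 * 3 ) + 4 ) * 5 ) * ( ( ( 7 * 3 ) + 4 ) * 5 ) ) >= 13
stmt 1: y := x + y  -- replace 0 occurrence(s) of y with (x + y)
  => ( ( ( ( 7 * 3 ) + 4 ) * 5 ) * ( ( ( 7 * 3 ) + 4 ) * 5 ) ) >= 13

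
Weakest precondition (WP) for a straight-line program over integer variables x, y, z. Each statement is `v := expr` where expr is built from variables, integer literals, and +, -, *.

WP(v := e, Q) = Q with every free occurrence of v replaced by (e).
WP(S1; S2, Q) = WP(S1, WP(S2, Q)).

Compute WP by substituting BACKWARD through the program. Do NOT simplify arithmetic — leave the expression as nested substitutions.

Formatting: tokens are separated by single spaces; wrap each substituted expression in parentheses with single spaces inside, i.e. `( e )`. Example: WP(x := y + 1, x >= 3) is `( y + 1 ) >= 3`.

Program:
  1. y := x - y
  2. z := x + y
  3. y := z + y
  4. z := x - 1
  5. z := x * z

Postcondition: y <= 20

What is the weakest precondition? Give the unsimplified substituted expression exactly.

Answer: ( ( x + ( x - y ) ) + ( x - y ) ) <= 20

Derivation:
post: y <= 20
stmt 5: z := x * z  -- replace 0 occurrence(s) of z with (x * z)
  => y <= 20
stmt 4: z := x - 1  -- replace 0 occurrence(s) of z with (x - 1)
  => y <= 20
stmt 3: y := z + y  -- replace 1 occurrence(s) of y with (z + y)
  => ( z + y ) <= 20
stmt 2: z := x + y  -- replace 1 occurrence(s) of z with (x + y)
  => ( ( x + y ) + y ) <= 20
stmt 1: y := x - y  -- replace 2 occurrence(s) of y with (x - y)
  => ( ( x + ( x - y ) ) + ( x - y ) ) <= 20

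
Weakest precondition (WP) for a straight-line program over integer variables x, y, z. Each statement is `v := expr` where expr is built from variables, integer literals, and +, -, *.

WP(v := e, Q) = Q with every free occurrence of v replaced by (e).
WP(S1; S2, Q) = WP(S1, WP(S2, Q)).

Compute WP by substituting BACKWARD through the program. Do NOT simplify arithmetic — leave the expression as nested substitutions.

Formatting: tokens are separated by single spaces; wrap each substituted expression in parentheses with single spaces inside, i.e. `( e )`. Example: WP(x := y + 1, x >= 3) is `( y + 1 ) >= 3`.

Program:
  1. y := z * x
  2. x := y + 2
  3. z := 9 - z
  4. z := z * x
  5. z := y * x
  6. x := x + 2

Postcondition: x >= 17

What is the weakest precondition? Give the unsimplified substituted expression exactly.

post: x >= 17
stmt 6: x := x + 2  -- replace 1 occurrence(s) of x with (x + 2)
  => ( x + 2 ) >= 17
stmt 5: z := y * x  -- replace 0 occurrence(s) of z with (y * x)
  => ( x + 2 ) >= 17
stmt 4: z := z * x  -- replace 0 occurrence(s) of z with (z * x)
  => ( x + 2 ) >= 17
stmt 3: z := 9 - z  -- replace 0 occurrence(s) of z with (9 - z)
  => ( x + 2 ) >= 17
stmt 2: x := y + 2  -- replace 1 occurrence(s) of x with (y + 2)
  => ( ( y + 2 ) + 2 ) >= 17
stmt 1: y := z * x  -- replace 1 occurrence(s) of y with (z * x)
  => ( ( ( z * x ) + 2 ) + 2 ) >= 17

Answer: ( ( ( z * x ) + 2 ) + 2 ) >= 17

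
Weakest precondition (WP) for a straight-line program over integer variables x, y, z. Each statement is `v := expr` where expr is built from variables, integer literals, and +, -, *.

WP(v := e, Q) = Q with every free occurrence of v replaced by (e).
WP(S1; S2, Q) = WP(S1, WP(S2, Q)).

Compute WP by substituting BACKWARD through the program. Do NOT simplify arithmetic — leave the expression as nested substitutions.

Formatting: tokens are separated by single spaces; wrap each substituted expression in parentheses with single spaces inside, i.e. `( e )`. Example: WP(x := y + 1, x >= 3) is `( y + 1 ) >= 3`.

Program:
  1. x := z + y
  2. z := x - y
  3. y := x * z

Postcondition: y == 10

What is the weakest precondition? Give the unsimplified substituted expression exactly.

post: y == 10
stmt 3: y := x * z  -- replace 1 occurrence(s) of y with (x * z)
  => ( x * z ) == 10
stmt 2: z := x - y  -- replace 1 occurrence(s) of z with (x - y)
  => ( x * ( x - y ) ) == 10
stmt 1: x := z + y  -- replace 2 occurrence(s) of x with (z + y)
  => ( ( z + y ) * ( ( z + y ) - y ) ) == 10

Answer: ( ( z + y ) * ( ( z + y ) - y ) ) == 10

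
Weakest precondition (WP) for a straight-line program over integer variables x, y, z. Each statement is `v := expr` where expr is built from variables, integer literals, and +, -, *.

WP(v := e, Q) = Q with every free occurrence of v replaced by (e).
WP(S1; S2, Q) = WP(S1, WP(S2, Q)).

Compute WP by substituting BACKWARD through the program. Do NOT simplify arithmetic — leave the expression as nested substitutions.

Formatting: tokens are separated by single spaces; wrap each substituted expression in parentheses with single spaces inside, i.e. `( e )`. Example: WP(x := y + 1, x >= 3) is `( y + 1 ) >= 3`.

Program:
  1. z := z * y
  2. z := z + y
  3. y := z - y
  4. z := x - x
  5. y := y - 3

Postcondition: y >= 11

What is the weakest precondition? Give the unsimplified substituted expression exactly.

post: y >= 11
stmt 5: y := y - 3  -- replace 1 occurrence(s) of y with (y - 3)
  => ( y - 3 ) >= 11
stmt 4: z := x - x  -- replace 0 occurrence(s) of z with (x - x)
  => ( y - 3 ) >= 11
stmt 3: y := z - y  -- replace 1 occurrence(s) of y with (z - y)
  => ( ( z - y ) - 3 ) >= 11
stmt 2: z := z + y  -- replace 1 occurrence(s) of z with (z + y)
  => ( ( ( z + y ) - y ) - 3 ) >= 11
stmt 1: z := z * y  -- replace 1 occurrence(s) of z with (z * y)
  => ( ( ( ( z * y ) + y ) - y ) - 3 ) >= 11

Answer: ( ( ( ( z * y ) + y ) - y ) - 3 ) >= 11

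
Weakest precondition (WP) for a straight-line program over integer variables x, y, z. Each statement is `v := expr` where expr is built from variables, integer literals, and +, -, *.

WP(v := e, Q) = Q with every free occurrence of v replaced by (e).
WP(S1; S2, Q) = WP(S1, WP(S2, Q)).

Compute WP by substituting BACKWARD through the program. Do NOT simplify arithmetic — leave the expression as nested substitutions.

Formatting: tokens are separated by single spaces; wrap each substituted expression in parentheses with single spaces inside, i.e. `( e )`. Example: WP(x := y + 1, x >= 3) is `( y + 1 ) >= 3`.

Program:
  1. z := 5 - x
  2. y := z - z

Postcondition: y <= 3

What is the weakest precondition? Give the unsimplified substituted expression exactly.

post: y <= 3
stmt 2: y := z - z  -- replace 1 occurrence(s) of y with (z - z)
  => ( z - z ) <= 3
stmt 1: z := 5 - x  -- replace 2 occurrence(s) of z with (5 - x)
  => ( ( 5 - x ) - ( 5 - x ) ) <= 3

Answer: ( ( 5 - x ) - ( 5 - x ) ) <= 3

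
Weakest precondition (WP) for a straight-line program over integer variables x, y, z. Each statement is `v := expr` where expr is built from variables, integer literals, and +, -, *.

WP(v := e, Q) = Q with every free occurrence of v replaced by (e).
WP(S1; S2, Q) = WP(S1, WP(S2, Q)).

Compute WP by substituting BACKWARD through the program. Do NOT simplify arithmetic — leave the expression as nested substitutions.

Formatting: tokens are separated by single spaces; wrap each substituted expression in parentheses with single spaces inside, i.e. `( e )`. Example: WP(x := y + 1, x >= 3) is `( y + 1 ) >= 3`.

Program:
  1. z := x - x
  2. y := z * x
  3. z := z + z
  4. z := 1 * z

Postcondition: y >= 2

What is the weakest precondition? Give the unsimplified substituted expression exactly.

post: y >= 2
stmt 4: z := 1 * z  -- replace 0 occurrence(s) of z with (1 * z)
  => y >= 2
stmt 3: z := z + z  -- replace 0 occurrence(s) of z with (z + z)
  => y >= 2
stmt 2: y := z * x  -- replace 1 occurrence(s) of y with (z * x)
  => ( z * x ) >= 2
stmt 1: z := x - x  -- replace 1 occurrence(s) of z with (x - x)
  => ( ( x - x ) * x ) >= 2

Answer: ( ( x - x ) * x ) >= 2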